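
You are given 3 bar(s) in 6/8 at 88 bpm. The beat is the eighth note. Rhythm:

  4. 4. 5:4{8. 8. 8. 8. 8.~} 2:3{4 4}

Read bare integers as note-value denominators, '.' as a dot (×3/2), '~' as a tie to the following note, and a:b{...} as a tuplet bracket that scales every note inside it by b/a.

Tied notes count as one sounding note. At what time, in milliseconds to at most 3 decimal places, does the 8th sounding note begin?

1. 0.0ms @ 0 + 2045.455ms (3)
2. 2045.455ms @ 3 + 2045.455ms (3)
3. 4090.909ms @ 6 + 818.182ms (6/5)
4. 4909.091ms @ 36/5 + 818.182ms (6/5)
5. 5727.273ms @ 42/5 + 818.182ms (6/5)
6. 6545.455ms @ 48/5 + 818.182ms (6/5)
7. 7363.636ms @ 54/5 + 2863.636ms (21/5)
8. 10227.273ms @ 15 + 2045.455ms (3)

note 8 onset = 15b = 10227.273ms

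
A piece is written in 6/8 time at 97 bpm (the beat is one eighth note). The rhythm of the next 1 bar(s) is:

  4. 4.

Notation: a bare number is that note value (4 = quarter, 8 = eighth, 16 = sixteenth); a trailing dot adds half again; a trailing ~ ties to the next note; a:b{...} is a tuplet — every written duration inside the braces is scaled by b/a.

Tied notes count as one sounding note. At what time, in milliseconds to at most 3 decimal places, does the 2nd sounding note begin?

1. 0.0ms @ 0 + 1855.67ms (3)
2. 1855.67ms @ 3 + 1855.67ms (3)

note 2 onset = 3b = 1855.67ms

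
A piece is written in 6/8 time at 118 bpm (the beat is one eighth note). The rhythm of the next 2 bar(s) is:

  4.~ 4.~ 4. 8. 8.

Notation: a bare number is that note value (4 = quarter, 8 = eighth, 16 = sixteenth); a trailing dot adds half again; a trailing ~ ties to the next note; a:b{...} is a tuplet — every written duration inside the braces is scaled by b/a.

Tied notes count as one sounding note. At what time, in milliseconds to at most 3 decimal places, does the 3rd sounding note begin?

note 3 onset = 21/2b = 5338.983ms

1. 0.0ms @ 0 + 4576.271ms (9)
2. 4576.271ms @ 9 + 762.712ms (3/2)
3. 5338.983ms @ 21/2 + 762.712ms (3/2)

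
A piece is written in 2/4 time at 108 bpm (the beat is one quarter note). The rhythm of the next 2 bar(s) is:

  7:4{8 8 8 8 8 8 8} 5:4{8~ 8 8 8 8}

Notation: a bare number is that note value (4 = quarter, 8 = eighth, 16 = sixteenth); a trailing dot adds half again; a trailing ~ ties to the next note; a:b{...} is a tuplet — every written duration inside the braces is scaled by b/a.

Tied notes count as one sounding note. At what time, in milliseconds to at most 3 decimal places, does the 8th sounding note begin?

note 8 onset = 2b = 1111.111ms

1. 0.0ms @ 0 + 158.73ms (2/7)
2. 158.73ms @ 2/7 + 158.73ms (2/7)
3. 317.46ms @ 4/7 + 158.73ms (2/7)
4. 476.19ms @ 6/7 + 158.73ms (2/7)
5. 634.921ms @ 8/7 + 158.73ms (2/7)
6. 793.651ms @ 10/7 + 158.73ms (2/7)
7. 952.381ms @ 12/7 + 158.73ms (2/7)
8. 1111.111ms @ 2 + 444.444ms (4/5)
9. 1555.556ms @ 14/5 + 222.222ms (2/5)
10. 1777.778ms @ 16/5 + 222.222ms (2/5)
11. 2000.0ms @ 18/5 + 222.222ms (2/5)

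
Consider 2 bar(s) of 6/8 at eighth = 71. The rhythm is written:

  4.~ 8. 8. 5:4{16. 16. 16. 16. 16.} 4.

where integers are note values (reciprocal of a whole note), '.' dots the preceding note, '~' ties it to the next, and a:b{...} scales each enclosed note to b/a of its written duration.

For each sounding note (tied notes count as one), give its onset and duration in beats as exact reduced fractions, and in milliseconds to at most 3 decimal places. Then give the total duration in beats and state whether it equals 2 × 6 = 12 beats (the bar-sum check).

1) 0.0ms=0b +3802.817ms=9/2b
2) 3802.817ms=9/2b +1267.606ms=3/2b
3) 5070.423ms=6b +507.042ms=3/5b
4) 5577.465ms=33/5b +507.042ms=3/5b
5) 6084.507ms=36/5b +507.042ms=3/5b
6) 6591.549ms=39/5b +507.042ms=3/5b
7) 7098.592ms=42/5b +507.042ms=3/5b
8) 7605.634ms=9b +2535.211ms=3b
Σ=12b of 12 (71bpm 6/8) — PASS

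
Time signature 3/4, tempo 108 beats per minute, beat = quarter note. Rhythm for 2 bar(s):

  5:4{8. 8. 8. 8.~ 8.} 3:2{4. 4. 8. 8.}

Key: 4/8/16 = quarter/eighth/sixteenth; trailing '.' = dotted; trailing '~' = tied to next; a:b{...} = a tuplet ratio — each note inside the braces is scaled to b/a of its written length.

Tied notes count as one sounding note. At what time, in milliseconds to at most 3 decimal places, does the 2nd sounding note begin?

note 2 onset = 3/5b = 333.333ms

1. 0.0ms @ 0 + 333.333ms (3/5)
2. 333.333ms @ 3/5 + 333.333ms (3/5)
3. 666.667ms @ 6/5 + 333.333ms (3/5)
4. 1000.0ms @ 9/5 + 666.667ms (6/5)
5. 1666.667ms @ 3 + 555.556ms (1)
6. 2222.222ms @ 4 + 555.556ms (1)
7. 2777.778ms @ 5 + 277.778ms (1/2)
8. 3055.556ms @ 11/2 + 277.778ms (1/2)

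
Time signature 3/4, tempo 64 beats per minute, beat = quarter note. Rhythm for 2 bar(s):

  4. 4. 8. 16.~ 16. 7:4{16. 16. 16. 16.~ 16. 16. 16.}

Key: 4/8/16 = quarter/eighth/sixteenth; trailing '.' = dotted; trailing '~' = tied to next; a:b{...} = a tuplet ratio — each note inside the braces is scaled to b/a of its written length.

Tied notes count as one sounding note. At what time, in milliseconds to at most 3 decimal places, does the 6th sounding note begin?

1. 0.0ms @ 0 + 1406.25ms (3/2)
2. 1406.25ms @ 3/2 + 1406.25ms (3/2)
3. 2812.5ms @ 3 + 703.125ms (3/4)
4. 3515.625ms @ 15/4 + 703.125ms (3/4)
5. 4218.75ms @ 9/2 + 200.893ms (3/14)
6. 4419.643ms @ 33/7 + 200.893ms (3/14)
7. 4620.536ms @ 69/14 + 200.893ms (3/14)
8. 4821.429ms @ 36/7 + 401.786ms (3/7)
9. 5223.214ms @ 39/7 + 200.893ms (3/14)
10. 5424.107ms @ 81/14 + 200.893ms (3/14)

note 6 onset = 33/7b = 4419.643ms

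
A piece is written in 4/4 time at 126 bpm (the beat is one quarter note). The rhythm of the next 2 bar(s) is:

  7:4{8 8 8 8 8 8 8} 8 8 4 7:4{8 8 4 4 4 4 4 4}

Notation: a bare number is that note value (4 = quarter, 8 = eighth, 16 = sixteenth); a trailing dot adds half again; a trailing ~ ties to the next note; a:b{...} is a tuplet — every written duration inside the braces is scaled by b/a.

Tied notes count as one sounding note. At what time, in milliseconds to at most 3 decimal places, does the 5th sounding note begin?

1. 0.0ms @ 0 + 136.054ms (2/7)
2. 136.054ms @ 2/7 + 136.054ms (2/7)
3. 272.109ms @ 4/7 + 136.054ms (2/7)
4. 408.163ms @ 6/7 + 136.054ms (2/7)
5. 544.218ms @ 8/7 + 136.054ms (2/7)
6. 680.272ms @ 10/7 + 136.054ms (2/7)
7. 816.327ms @ 12/7 + 136.054ms (2/7)
8. 952.381ms @ 2 + 238.095ms (1/2)
9. 1190.476ms @ 5/2 + 238.095ms (1/2)
10. 1428.571ms @ 3 + 476.19ms (1)
11. 1904.762ms @ 4 + 136.054ms (2/7)
12. 2040.816ms @ 30/7 + 136.054ms (2/7)
13. 2176.871ms @ 32/7 + 272.109ms (4/7)
14. 2448.98ms @ 36/7 + 272.109ms (4/7)
15. 2721.088ms @ 40/7 + 272.109ms (4/7)
16. 2993.197ms @ 44/7 + 272.109ms (4/7)
17. 3265.306ms @ 48/7 + 272.109ms (4/7)
18. 3537.415ms @ 52/7 + 272.109ms (4/7)

note 5 onset = 8/7b = 544.218ms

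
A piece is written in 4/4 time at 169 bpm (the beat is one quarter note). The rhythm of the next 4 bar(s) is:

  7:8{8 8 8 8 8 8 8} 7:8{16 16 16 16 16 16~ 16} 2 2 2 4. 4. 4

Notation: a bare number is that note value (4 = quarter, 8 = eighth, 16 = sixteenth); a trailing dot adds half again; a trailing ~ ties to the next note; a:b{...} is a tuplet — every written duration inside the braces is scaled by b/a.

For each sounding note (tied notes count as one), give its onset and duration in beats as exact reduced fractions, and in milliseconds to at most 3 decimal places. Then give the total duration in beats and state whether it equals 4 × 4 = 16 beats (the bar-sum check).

1) 0.0ms=0b +202.874ms=4/7b
2) 202.874ms=4/7b +202.874ms=4/7b
3) 405.748ms=8/7b +202.874ms=4/7b
4) 608.622ms=12/7b +202.874ms=4/7b
5) 811.496ms=16/7b +202.874ms=4/7b
6) 1014.37ms=20/7b +202.874ms=4/7b
7) 1217.244ms=24/7b +202.874ms=4/7b
8) 1420.118ms=4b +101.437ms=2/7b
9) 1521.555ms=30/7b +101.437ms=2/7b
10) 1622.992ms=32/7b +101.437ms=2/7b
11) 1724.429ms=34/7b +101.437ms=2/7b
12) 1825.866ms=36/7b +101.437ms=2/7b
13) 1927.303ms=38/7b +202.874ms=4/7b
14) 2130.178ms=6b +710.059ms=2b
15) 2840.237ms=8b +710.059ms=2b
16) 3550.296ms=10b +710.059ms=2b
17) 4260.355ms=12b +532.544ms=3/2b
18) 4792.899ms=27/2b +532.544ms=3/2b
19) 5325.444ms=15b +355.03ms=1b
Σ=16b of 16 (169bpm 4/4) — PASS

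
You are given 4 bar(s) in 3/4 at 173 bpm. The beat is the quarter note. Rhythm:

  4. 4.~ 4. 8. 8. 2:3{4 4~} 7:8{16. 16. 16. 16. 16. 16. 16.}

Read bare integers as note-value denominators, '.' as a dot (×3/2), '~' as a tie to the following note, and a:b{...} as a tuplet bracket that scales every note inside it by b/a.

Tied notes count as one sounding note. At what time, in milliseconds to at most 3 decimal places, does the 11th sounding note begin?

note 11 onset = 78/7b = 3864.575ms

1. 0.0ms @ 0 + 520.231ms (3/2)
2. 520.231ms @ 3/2 + 1040.462ms (3)
3. 1560.694ms @ 9/2 + 260.116ms (3/4)
4. 1820.809ms @ 21/4 + 260.116ms (3/4)
5. 2080.925ms @ 6 + 520.231ms (3/2)
6. 2601.156ms @ 15/2 + 668.869ms (27/14)
7. 3270.025ms @ 66/7 + 148.637ms (3/7)
8. 3418.662ms @ 69/7 + 148.637ms (3/7)
9. 3567.3ms @ 72/7 + 148.637ms (3/7)
10. 3715.937ms @ 75/7 + 148.637ms (3/7)
11. 3864.575ms @ 78/7 + 148.637ms (3/7)
12. 4013.212ms @ 81/7 + 148.637ms (3/7)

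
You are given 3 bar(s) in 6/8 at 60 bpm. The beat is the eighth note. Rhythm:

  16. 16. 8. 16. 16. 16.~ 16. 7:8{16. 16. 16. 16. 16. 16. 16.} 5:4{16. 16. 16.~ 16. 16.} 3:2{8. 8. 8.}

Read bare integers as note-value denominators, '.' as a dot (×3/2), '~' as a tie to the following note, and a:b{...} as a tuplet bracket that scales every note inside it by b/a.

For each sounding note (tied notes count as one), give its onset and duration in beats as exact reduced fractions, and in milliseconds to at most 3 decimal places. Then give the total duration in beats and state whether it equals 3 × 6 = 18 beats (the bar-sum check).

1) 0.0ms=0b +750.0ms=3/4b
2) 750.0ms=3/4b +750.0ms=3/4b
3) 1500.0ms=3/2b +1500.0ms=3/2b
4) 3000.0ms=3b +750.0ms=3/4b
5) 3750.0ms=15/4b +750.0ms=3/4b
6) 4500.0ms=9/2b +1500.0ms=3/2b
7) 6000.0ms=6b +857.143ms=6/7b
8) 6857.143ms=48/7b +857.143ms=6/7b
9) 7714.286ms=54/7b +857.143ms=6/7b
10) 8571.429ms=60/7b +857.143ms=6/7b
11) 9428.571ms=66/7b +857.143ms=6/7b
12) 10285.714ms=72/7b +857.143ms=6/7b
13) 11142.857ms=78/7b +857.143ms=6/7b
14) 12000.0ms=12b +600.0ms=3/5b
15) 12600.0ms=63/5b +600.0ms=3/5b
16) 13200.0ms=66/5b +1200.0ms=6/5b
17) 14400.0ms=72/5b +600.0ms=3/5b
18) 15000.0ms=15b +1000.0ms=1b
19) 16000.0ms=16b +1000.0ms=1b
20) 17000.0ms=17b +1000.0ms=1b
Σ=18b of 18 (60bpm 6/8) — PASS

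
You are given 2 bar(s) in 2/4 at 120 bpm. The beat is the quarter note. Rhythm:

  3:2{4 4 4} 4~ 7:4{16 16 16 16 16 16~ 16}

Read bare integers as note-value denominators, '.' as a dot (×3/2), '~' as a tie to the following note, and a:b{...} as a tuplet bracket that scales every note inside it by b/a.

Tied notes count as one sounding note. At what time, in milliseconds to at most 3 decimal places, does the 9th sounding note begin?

note 9 onset = 26/7b = 1857.143ms

1. 0.0ms @ 0 + 333.333ms (2/3)
2. 333.333ms @ 2/3 + 333.333ms (2/3)
3. 666.667ms @ 4/3 + 333.333ms (2/3)
4. 1000.0ms @ 2 + 571.429ms (8/7)
5. 1571.429ms @ 22/7 + 71.429ms (1/7)
6. 1642.857ms @ 23/7 + 71.429ms (1/7)
7. 1714.286ms @ 24/7 + 71.429ms (1/7)
8. 1785.714ms @ 25/7 + 71.429ms (1/7)
9. 1857.143ms @ 26/7 + 142.857ms (2/7)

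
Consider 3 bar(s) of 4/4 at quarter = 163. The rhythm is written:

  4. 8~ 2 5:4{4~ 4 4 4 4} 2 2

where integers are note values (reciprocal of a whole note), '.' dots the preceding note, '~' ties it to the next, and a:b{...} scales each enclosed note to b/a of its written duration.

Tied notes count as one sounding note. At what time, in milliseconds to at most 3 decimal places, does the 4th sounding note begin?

1. 0.0ms @ 0 + 552.147ms (3/2)
2. 552.147ms @ 3/2 + 920.245ms (5/2)
3. 1472.393ms @ 4 + 588.957ms (8/5)
4. 2061.35ms @ 28/5 + 294.479ms (4/5)
5. 2355.828ms @ 32/5 + 294.479ms (4/5)
6. 2650.307ms @ 36/5 + 294.479ms (4/5)
7. 2944.785ms @ 8 + 736.196ms (2)
8. 3680.982ms @ 10 + 736.196ms (2)

note 4 onset = 28/5b = 2061.35ms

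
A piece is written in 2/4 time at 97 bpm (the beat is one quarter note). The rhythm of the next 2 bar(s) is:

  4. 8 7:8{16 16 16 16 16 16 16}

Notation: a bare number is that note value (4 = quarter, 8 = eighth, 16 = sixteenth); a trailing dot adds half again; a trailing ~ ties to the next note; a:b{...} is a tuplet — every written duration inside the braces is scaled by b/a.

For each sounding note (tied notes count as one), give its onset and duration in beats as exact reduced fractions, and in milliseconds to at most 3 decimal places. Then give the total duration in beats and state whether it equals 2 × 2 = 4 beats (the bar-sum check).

1) 0.0ms=0b +927.835ms=3/2b
2) 927.835ms=3/2b +309.278ms=1/2b
3) 1237.113ms=2b +176.73ms=2/7b
4) 1413.844ms=16/7b +176.73ms=2/7b
5) 1590.574ms=18/7b +176.73ms=2/7b
6) 1767.305ms=20/7b +176.73ms=2/7b
7) 1944.035ms=22/7b +176.73ms=2/7b
8) 2120.766ms=24/7b +176.73ms=2/7b
9) 2297.496ms=26/7b +176.73ms=2/7b
Σ=4b of 4 (97bpm 2/4) — PASS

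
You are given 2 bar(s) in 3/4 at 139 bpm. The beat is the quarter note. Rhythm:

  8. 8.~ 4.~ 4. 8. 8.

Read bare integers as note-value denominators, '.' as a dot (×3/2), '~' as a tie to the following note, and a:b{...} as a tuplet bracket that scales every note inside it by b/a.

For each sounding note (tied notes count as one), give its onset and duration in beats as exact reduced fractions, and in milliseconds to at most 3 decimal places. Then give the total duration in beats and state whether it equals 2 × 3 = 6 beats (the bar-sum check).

1) 0.0ms=0b +323.741ms=3/4b
2) 323.741ms=3/4b +1618.705ms=15/4b
3) 1942.446ms=9/2b +323.741ms=3/4b
4) 2266.187ms=21/4b +323.741ms=3/4b
Σ=6b of 6 (139bpm 3/4) — PASS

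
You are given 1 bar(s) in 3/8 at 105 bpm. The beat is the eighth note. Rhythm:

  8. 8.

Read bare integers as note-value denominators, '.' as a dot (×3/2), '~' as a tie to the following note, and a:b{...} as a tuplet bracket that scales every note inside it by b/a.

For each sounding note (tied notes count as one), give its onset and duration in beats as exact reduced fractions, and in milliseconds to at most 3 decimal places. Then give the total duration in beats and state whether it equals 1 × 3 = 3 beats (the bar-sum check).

1) 0.0ms=0b +857.143ms=3/2b
2) 857.143ms=3/2b +857.143ms=3/2b
Σ=3b of 3 (105bpm 3/8) — PASS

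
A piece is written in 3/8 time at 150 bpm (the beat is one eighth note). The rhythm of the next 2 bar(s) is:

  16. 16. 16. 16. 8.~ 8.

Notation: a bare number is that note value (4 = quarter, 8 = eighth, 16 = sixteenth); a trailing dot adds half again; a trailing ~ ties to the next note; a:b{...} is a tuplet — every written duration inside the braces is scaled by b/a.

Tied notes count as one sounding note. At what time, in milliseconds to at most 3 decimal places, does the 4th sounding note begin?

1. 0.0ms @ 0 + 300.0ms (3/4)
2. 300.0ms @ 3/4 + 300.0ms (3/4)
3. 600.0ms @ 3/2 + 300.0ms (3/4)
4. 900.0ms @ 9/4 + 300.0ms (3/4)
5. 1200.0ms @ 3 + 1200.0ms (3)

note 4 onset = 9/4b = 900.0ms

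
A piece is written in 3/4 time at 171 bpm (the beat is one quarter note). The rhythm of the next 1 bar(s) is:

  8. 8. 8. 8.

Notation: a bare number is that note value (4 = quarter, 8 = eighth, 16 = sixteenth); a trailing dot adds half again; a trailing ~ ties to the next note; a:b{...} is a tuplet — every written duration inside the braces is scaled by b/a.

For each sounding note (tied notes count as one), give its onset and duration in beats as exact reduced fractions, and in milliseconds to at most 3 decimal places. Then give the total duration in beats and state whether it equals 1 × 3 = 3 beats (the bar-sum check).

1) 0.0ms=0b +263.158ms=3/4b
2) 263.158ms=3/4b +263.158ms=3/4b
3) 526.316ms=3/2b +263.158ms=3/4b
4) 789.474ms=9/4b +263.158ms=3/4b
Σ=3b of 3 (171bpm 3/4) — PASS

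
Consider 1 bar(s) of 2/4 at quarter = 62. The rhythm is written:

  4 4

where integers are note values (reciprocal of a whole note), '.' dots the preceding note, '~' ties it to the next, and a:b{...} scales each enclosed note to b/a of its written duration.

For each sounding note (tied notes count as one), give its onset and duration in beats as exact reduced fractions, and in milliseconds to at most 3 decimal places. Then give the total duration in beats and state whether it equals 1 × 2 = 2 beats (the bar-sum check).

1) 0.0ms=0b +967.742ms=1b
2) 967.742ms=1b +967.742ms=1b
Σ=2b of 2 (62bpm 2/4) — PASS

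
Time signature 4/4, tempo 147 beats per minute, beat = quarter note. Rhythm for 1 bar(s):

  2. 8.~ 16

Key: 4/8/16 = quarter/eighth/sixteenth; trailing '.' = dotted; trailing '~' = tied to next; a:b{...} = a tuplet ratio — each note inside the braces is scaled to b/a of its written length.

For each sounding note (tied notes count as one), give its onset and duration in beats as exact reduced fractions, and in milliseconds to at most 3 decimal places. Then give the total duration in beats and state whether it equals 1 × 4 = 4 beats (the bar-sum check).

1) 0.0ms=0b +1224.49ms=3b
2) 1224.49ms=3b +408.163ms=1b
Σ=4b of 4 (147bpm 4/4) — PASS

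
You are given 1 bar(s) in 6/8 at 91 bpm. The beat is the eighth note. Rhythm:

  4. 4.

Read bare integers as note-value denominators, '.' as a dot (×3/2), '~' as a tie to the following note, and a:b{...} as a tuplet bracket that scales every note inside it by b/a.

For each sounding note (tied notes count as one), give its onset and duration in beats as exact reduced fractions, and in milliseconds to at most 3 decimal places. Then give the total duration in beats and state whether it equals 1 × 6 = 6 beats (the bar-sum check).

1) 0.0ms=0b +1978.022ms=3b
2) 1978.022ms=3b +1978.022ms=3b
Σ=6b of 6 (91bpm 6/8) — PASS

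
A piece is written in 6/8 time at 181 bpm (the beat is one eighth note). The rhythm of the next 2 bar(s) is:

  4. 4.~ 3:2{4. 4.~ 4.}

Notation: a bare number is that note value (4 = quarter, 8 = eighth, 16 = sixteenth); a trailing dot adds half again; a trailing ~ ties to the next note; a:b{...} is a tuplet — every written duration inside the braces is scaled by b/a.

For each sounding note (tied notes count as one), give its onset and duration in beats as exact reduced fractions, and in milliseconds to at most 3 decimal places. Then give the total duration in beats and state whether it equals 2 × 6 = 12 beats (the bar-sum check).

1) 0.0ms=0b +994.475ms=3b
2) 994.475ms=3b +1657.459ms=5b
3) 2651.934ms=8b +1325.967ms=4b
Σ=12b of 12 (181bpm 6/8) — PASS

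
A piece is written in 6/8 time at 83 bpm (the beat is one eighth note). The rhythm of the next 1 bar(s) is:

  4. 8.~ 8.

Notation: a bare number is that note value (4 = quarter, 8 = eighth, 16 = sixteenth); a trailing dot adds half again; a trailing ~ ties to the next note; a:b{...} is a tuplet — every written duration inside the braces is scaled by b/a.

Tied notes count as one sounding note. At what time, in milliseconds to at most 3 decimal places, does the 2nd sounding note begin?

1. 0.0ms @ 0 + 2168.675ms (3)
2. 2168.675ms @ 3 + 2168.675ms (3)

note 2 onset = 3b = 2168.675ms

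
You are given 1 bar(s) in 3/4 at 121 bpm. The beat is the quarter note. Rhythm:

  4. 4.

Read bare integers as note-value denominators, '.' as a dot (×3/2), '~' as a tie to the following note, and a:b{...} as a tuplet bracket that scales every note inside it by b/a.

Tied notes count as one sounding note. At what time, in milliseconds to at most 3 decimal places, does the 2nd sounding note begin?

1. 0.0ms @ 0 + 743.802ms (3/2)
2. 743.802ms @ 3/2 + 743.802ms (3/2)

note 2 onset = 3/2b = 743.802ms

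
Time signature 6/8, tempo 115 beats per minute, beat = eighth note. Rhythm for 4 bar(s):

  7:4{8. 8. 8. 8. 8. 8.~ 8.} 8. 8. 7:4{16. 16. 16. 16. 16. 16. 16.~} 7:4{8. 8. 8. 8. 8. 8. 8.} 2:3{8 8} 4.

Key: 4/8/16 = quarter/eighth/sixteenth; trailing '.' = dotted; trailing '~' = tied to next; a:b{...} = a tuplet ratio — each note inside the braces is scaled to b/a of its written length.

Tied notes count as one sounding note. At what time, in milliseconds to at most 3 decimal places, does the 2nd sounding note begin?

note 2 onset = 6/7b = 447.205ms

1. 0.0ms @ 0 + 447.205ms (6/7)
2. 447.205ms @ 6/7 + 447.205ms (6/7)
3. 894.41ms @ 12/7 + 447.205ms (6/7)
4. 1341.615ms @ 18/7 + 447.205ms (6/7)
5. 1788.82ms @ 24/7 + 447.205ms (6/7)
6. 2236.025ms @ 30/7 + 894.41ms (12/7)
7. 3130.435ms @ 6 + 782.609ms (3/2)
8. 3913.043ms @ 15/2 + 782.609ms (3/2)
9. 4695.652ms @ 9 + 223.602ms (3/7)
10. 4919.255ms @ 66/7 + 223.602ms (3/7)
11. 5142.857ms @ 69/7 + 223.602ms (3/7)
12. 5366.46ms @ 72/7 + 223.602ms (3/7)
13. 5590.062ms @ 75/7 + 223.602ms (3/7)
14. 5813.665ms @ 78/7 + 223.602ms (3/7)
15. 6037.267ms @ 81/7 + 670.807ms (9/7)
16. 6708.075ms @ 90/7 + 447.205ms (6/7)
17. 7155.28ms @ 96/7 + 447.205ms (6/7)
18. 7602.484ms @ 102/7 + 447.205ms (6/7)
19. 8049.689ms @ 108/7 + 447.205ms (6/7)
20. 8496.894ms @ 114/7 + 447.205ms (6/7)
21. 8944.099ms @ 120/7 + 447.205ms (6/7)
22. 9391.304ms @ 18 + 782.609ms (3/2)
23. 10173.913ms @ 39/2 + 782.609ms (3/2)
24. 10956.522ms @ 21 + 1565.217ms (3)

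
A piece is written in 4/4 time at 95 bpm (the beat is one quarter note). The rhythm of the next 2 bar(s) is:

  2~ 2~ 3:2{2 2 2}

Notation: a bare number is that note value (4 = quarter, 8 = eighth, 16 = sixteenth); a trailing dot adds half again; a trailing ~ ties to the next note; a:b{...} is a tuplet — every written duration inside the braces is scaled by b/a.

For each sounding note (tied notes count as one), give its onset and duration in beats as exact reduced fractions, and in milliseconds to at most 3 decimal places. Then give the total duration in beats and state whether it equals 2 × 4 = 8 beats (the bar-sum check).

1) 0.0ms=0b +3368.421ms=16/3b
2) 3368.421ms=16/3b +842.105ms=4/3b
3) 4210.526ms=20/3b +842.105ms=4/3b
Σ=8b of 8 (95bpm 4/4) — PASS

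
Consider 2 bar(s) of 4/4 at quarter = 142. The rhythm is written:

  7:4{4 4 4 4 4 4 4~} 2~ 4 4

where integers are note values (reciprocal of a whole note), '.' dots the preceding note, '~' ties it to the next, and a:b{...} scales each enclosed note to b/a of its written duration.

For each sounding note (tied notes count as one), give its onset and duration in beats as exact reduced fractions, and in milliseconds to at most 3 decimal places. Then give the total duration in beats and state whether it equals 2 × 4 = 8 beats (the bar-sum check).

1) 0.0ms=0b +241.449ms=4/7b
2) 241.449ms=4/7b +241.449ms=4/7b
3) 482.897ms=8/7b +241.449ms=4/7b
4) 724.346ms=12/7b +241.449ms=4/7b
5) 965.795ms=16/7b +241.449ms=4/7b
6) 1207.243ms=20/7b +241.449ms=4/7b
7) 1448.692ms=24/7b +1509.054ms=25/7b
8) 2957.746ms=7b +422.535ms=1b
Σ=8b of 8 (142bpm 4/4) — PASS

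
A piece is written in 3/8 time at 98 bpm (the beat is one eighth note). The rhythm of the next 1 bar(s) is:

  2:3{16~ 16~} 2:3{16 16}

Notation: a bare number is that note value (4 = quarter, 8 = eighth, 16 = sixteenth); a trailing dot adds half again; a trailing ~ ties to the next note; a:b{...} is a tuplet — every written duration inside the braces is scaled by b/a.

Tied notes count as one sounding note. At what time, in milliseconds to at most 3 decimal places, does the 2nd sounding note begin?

1. 0.0ms @ 0 + 1377.551ms (9/4)
2. 1377.551ms @ 9/4 + 459.184ms (3/4)

note 2 onset = 9/4b = 1377.551ms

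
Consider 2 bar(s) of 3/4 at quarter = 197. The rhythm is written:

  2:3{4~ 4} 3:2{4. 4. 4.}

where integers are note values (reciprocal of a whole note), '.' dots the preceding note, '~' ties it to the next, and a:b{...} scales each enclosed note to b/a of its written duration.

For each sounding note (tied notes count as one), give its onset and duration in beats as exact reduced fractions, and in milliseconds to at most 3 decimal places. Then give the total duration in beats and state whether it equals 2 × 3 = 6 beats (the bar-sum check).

1) 0.0ms=0b +913.706ms=3b
2) 913.706ms=3b +304.569ms=1b
3) 1218.274ms=4b +304.569ms=1b
4) 1522.843ms=5b +304.569ms=1b
Σ=6b of 6 (197bpm 3/4) — PASS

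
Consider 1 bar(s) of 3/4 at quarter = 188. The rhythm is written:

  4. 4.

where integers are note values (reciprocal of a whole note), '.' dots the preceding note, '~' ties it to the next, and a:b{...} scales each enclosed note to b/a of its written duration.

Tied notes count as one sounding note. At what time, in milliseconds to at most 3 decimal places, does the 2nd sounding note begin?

note 2 onset = 3/2b = 478.723ms

1. 0.0ms @ 0 + 478.723ms (3/2)
2. 478.723ms @ 3/2 + 478.723ms (3/2)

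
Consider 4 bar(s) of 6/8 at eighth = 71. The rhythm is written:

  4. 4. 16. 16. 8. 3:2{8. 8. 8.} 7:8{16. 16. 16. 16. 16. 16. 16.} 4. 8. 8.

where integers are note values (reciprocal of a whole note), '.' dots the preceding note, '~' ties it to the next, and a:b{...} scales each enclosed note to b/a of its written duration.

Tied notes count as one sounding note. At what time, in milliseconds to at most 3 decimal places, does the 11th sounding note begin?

note 11 onset = 96/7b = 11589.537ms

1. 0.0ms @ 0 + 2535.211ms (3)
2. 2535.211ms @ 3 + 2535.211ms (3)
3. 5070.423ms @ 6 + 633.803ms (3/4)
4. 5704.225ms @ 27/4 + 633.803ms (3/4)
5. 6338.028ms @ 15/2 + 1267.606ms (3/2)
6. 7605.634ms @ 9 + 845.07ms (1)
7. 8450.704ms @ 10 + 845.07ms (1)
8. 9295.775ms @ 11 + 845.07ms (1)
9. 10140.845ms @ 12 + 724.346ms (6/7)
10. 10865.191ms @ 90/7 + 724.346ms (6/7)
11. 11589.537ms @ 96/7 + 724.346ms (6/7)
12. 12313.883ms @ 102/7 + 724.346ms (6/7)
13. 13038.229ms @ 108/7 + 724.346ms (6/7)
14. 13762.575ms @ 114/7 + 724.346ms (6/7)
15. 14486.922ms @ 120/7 + 724.346ms (6/7)
16. 15211.268ms @ 18 + 2535.211ms (3)
17. 17746.479ms @ 21 + 1267.606ms (3/2)
18. 19014.085ms @ 45/2 + 1267.606ms (3/2)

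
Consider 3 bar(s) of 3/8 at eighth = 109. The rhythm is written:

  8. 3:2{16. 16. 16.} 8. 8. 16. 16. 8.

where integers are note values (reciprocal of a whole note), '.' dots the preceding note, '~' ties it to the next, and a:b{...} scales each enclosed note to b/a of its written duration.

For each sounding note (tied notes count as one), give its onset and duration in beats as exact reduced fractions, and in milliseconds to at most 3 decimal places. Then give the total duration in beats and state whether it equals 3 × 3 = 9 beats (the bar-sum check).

1) 0.0ms=0b +825.688ms=3/2b
2) 825.688ms=3/2b +275.229ms=1/2b
3) 1100.917ms=2b +275.229ms=1/2b
4) 1376.147ms=5/2b +275.229ms=1/2b
5) 1651.376ms=3b +825.688ms=3/2b
6) 2477.064ms=9/2b +825.688ms=3/2b
7) 3302.752ms=6b +412.844ms=3/4b
8) 3715.596ms=27/4b +412.844ms=3/4b
9) 4128.44ms=15/2b +825.688ms=3/2b
Σ=9b of 9 (109bpm 3/8) — PASS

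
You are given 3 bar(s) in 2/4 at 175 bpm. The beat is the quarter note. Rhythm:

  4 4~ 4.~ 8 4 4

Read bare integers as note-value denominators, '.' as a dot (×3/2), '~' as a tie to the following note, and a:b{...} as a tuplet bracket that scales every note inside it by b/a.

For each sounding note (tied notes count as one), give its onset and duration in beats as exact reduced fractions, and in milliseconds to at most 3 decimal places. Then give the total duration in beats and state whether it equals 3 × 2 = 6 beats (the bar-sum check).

1) 0.0ms=0b +342.857ms=1b
2) 342.857ms=1b +1028.571ms=3b
3) 1371.429ms=4b +342.857ms=1b
4) 1714.286ms=5b +342.857ms=1b
Σ=6b of 6 (175bpm 2/4) — PASS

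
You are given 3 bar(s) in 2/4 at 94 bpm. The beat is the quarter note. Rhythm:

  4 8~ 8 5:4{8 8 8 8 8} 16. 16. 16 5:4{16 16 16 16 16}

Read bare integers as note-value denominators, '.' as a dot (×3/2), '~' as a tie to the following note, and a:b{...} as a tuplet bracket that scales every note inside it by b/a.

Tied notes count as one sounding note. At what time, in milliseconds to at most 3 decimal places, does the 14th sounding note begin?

note 14 onset = 28/5b = 3574.468ms

1. 0.0ms @ 0 + 638.298ms (1)
2. 638.298ms @ 1 + 638.298ms (1)
3. 1276.596ms @ 2 + 255.319ms (2/5)
4. 1531.915ms @ 12/5 + 255.319ms (2/5)
5. 1787.234ms @ 14/5 + 255.319ms (2/5)
6. 2042.553ms @ 16/5 + 255.319ms (2/5)
7. 2297.872ms @ 18/5 + 255.319ms (2/5)
8. 2553.191ms @ 4 + 239.362ms (3/8)
9. 2792.553ms @ 35/8 + 239.362ms (3/8)
10. 3031.915ms @ 19/4 + 159.574ms (1/4)
11. 3191.489ms @ 5 + 127.66ms (1/5)
12. 3319.149ms @ 26/5 + 127.66ms (1/5)
13. 3446.809ms @ 27/5 + 127.66ms (1/5)
14. 3574.468ms @ 28/5 + 127.66ms (1/5)
15. 3702.128ms @ 29/5 + 127.66ms (1/5)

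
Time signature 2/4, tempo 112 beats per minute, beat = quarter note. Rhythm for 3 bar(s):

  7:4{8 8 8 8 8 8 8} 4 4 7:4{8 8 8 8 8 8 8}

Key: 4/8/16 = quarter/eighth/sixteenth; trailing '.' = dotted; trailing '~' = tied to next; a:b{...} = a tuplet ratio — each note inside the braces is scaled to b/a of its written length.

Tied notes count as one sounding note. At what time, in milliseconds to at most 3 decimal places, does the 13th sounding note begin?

1. 0.0ms @ 0 + 153.061ms (2/7)
2. 153.061ms @ 2/7 + 153.061ms (2/7)
3. 306.122ms @ 4/7 + 153.061ms (2/7)
4. 459.184ms @ 6/7 + 153.061ms (2/7)
5. 612.245ms @ 8/7 + 153.061ms (2/7)
6. 765.306ms @ 10/7 + 153.061ms (2/7)
7. 918.367ms @ 12/7 + 153.061ms (2/7)
8. 1071.429ms @ 2 + 535.714ms (1)
9. 1607.143ms @ 3 + 535.714ms (1)
10. 2142.857ms @ 4 + 153.061ms (2/7)
11. 2295.918ms @ 30/7 + 153.061ms (2/7)
12. 2448.98ms @ 32/7 + 153.061ms (2/7)
13. 2602.041ms @ 34/7 + 153.061ms (2/7)
14. 2755.102ms @ 36/7 + 153.061ms (2/7)
15. 2908.163ms @ 38/7 + 153.061ms (2/7)
16. 3061.224ms @ 40/7 + 153.061ms (2/7)

note 13 onset = 34/7b = 2602.041ms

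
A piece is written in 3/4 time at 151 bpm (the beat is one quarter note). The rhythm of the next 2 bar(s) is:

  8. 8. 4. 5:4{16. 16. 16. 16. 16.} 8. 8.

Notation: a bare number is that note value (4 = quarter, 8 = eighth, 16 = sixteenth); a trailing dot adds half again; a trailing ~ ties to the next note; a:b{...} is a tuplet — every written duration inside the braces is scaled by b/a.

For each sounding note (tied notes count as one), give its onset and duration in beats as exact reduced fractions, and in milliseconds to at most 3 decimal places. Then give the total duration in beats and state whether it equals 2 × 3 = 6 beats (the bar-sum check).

1) 0.0ms=0b +298.013ms=3/4b
2) 298.013ms=3/4b +298.013ms=3/4b
3) 596.026ms=3/2b +596.026ms=3/2b
4) 1192.053ms=3b +119.205ms=3/10b
5) 1311.258ms=33/10b +119.205ms=3/10b
6) 1430.464ms=18/5b +119.205ms=3/10b
7) 1549.669ms=39/10b +119.205ms=3/10b
8) 1668.874ms=21/5b +119.205ms=3/10b
9) 1788.079ms=9/2b +298.013ms=3/4b
10) 2086.093ms=21/4b +298.013ms=3/4b
Σ=6b of 6 (151bpm 3/4) — PASS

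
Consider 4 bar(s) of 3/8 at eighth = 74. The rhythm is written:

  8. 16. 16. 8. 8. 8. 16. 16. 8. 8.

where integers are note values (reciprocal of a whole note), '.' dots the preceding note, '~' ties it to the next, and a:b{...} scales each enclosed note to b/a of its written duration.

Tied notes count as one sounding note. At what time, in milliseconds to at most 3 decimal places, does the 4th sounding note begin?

note 4 onset = 3b = 2432.432ms

1. 0.0ms @ 0 + 1216.216ms (3/2)
2. 1216.216ms @ 3/2 + 608.108ms (3/4)
3. 1824.324ms @ 9/4 + 608.108ms (3/4)
4. 2432.432ms @ 3 + 1216.216ms (3/2)
5. 3648.649ms @ 9/2 + 1216.216ms (3/2)
6. 4864.865ms @ 6 + 1216.216ms (3/2)
7. 6081.081ms @ 15/2 + 608.108ms (3/4)
8. 6689.189ms @ 33/4 + 608.108ms (3/4)
9. 7297.297ms @ 9 + 1216.216ms (3/2)
10. 8513.514ms @ 21/2 + 1216.216ms (3/2)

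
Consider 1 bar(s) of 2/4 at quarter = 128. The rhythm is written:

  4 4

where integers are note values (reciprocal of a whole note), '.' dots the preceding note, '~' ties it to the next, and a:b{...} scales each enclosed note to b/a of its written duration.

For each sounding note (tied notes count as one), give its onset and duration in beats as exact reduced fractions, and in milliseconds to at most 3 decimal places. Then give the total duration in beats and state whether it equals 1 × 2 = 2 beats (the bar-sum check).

1) 0.0ms=0b +468.75ms=1b
2) 468.75ms=1b +468.75ms=1b
Σ=2b of 2 (128bpm 2/4) — PASS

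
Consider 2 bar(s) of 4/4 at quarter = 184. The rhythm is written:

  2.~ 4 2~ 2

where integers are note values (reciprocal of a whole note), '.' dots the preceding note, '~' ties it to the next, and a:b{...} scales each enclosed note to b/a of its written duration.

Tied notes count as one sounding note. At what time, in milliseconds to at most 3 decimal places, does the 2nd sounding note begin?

1. 0.0ms @ 0 + 1304.348ms (4)
2. 1304.348ms @ 4 + 1304.348ms (4)

note 2 onset = 4b = 1304.348ms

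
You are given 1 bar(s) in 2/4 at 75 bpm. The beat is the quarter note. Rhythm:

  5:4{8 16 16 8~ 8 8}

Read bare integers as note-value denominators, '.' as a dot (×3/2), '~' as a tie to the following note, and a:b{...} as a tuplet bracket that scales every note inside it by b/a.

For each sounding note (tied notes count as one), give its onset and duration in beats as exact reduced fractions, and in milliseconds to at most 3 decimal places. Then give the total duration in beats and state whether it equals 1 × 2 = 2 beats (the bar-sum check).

1) 0.0ms=0b +320.0ms=2/5b
2) 320.0ms=2/5b +160.0ms=1/5b
3) 480.0ms=3/5b +160.0ms=1/5b
4) 640.0ms=4/5b +640.0ms=4/5b
5) 1280.0ms=8/5b +320.0ms=2/5b
Σ=2b of 2 (75bpm 2/4) — PASS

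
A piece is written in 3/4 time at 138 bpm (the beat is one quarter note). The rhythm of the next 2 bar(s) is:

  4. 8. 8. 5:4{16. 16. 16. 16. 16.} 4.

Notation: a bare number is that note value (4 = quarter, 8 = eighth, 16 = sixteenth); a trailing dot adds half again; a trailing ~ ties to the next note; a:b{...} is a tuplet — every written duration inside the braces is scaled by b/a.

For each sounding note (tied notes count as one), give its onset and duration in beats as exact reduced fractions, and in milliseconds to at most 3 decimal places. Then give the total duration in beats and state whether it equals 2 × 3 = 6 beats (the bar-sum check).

1) 0.0ms=0b +652.174ms=3/2b
2) 652.174ms=3/2b +326.087ms=3/4b
3) 978.261ms=9/4b +326.087ms=3/4b
4) 1304.348ms=3b +130.435ms=3/10b
5) 1434.783ms=33/10b +130.435ms=3/10b
6) 1565.217ms=18/5b +130.435ms=3/10b
7) 1695.652ms=39/10b +130.435ms=3/10b
8) 1826.087ms=21/5b +130.435ms=3/10b
9) 1956.522ms=9/2b +652.174ms=3/2b
Σ=6b of 6 (138bpm 3/4) — PASS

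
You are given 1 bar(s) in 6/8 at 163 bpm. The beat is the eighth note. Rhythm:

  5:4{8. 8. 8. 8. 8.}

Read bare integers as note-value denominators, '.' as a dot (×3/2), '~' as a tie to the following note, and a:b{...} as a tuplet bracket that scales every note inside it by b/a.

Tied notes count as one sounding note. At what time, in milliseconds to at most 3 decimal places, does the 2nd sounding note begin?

note 2 onset = 6/5b = 441.718ms

1. 0.0ms @ 0 + 441.718ms (6/5)
2. 441.718ms @ 6/5 + 441.718ms (6/5)
3. 883.436ms @ 12/5 + 441.718ms (6/5)
4. 1325.153ms @ 18/5 + 441.718ms (6/5)
5. 1766.871ms @ 24/5 + 441.718ms (6/5)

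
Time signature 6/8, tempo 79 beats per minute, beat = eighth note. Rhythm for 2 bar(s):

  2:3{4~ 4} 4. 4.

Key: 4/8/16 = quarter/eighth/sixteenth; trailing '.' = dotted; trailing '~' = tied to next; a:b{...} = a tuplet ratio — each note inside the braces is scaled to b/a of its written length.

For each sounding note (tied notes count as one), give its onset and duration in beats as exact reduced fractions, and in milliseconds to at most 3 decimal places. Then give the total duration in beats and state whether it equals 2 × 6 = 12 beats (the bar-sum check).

1) 0.0ms=0b +4556.962ms=6b
2) 4556.962ms=6b +2278.481ms=3b
3) 6835.443ms=9b +2278.481ms=3b
Σ=12b of 12 (79bpm 6/8) — PASS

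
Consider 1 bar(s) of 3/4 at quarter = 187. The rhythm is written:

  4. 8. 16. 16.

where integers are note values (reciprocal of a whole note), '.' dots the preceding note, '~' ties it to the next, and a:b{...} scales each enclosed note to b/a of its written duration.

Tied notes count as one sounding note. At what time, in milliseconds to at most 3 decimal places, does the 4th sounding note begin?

note 4 onset = 21/8b = 842.246ms

1. 0.0ms @ 0 + 481.283ms (3/2)
2. 481.283ms @ 3/2 + 240.642ms (3/4)
3. 721.925ms @ 9/4 + 120.321ms (3/8)
4. 842.246ms @ 21/8 + 120.321ms (3/8)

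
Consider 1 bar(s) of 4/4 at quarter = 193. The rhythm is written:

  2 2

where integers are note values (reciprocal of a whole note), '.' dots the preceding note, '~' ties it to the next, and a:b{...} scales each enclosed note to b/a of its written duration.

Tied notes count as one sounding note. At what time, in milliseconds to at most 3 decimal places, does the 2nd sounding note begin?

1. 0.0ms @ 0 + 621.762ms (2)
2. 621.762ms @ 2 + 621.762ms (2)

note 2 onset = 2b = 621.762ms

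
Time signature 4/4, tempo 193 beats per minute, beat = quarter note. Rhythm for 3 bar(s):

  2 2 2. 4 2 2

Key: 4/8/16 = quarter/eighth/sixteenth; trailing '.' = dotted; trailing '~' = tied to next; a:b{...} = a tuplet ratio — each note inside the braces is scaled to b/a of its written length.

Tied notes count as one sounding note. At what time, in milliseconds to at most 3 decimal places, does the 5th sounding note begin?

note 5 onset = 8b = 2487.047ms

1. 0.0ms @ 0 + 621.762ms (2)
2. 621.762ms @ 2 + 621.762ms (2)
3. 1243.523ms @ 4 + 932.642ms (3)
4. 2176.166ms @ 7 + 310.881ms (1)
5. 2487.047ms @ 8 + 621.762ms (2)
6. 3108.808ms @ 10 + 621.762ms (2)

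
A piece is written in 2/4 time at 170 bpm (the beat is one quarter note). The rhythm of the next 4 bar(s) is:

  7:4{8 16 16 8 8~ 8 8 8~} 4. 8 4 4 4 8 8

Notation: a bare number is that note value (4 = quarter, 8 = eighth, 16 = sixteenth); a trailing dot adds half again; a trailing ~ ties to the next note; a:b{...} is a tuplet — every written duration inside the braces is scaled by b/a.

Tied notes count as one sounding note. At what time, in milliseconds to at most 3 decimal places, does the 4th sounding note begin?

1. 0.0ms @ 0 + 100.84ms (2/7)
2. 100.84ms @ 2/7 + 50.42ms (1/7)
3. 151.261ms @ 3/7 + 50.42ms (1/7)
4. 201.681ms @ 4/7 + 100.84ms (2/7)
5. 302.521ms @ 6/7 + 201.681ms (4/7)
6. 504.202ms @ 10/7 + 100.84ms (2/7)
7. 605.042ms @ 12/7 + 630.252ms (25/14)
8. 1235.294ms @ 7/2 + 176.471ms (1/2)
9. 1411.765ms @ 4 + 352.941ms (1)
10. 1764.706ms @ 5 + 352.941ms (1)
11. 2117.647ms @ 6 + 352.941ms (1)
12. 2470.588ms @ 7 + 176.471ms (1/2)
13. 2647.059ms @ 15/2 + 176.471ms (1/2)

note 4 onset = 4/7b = 201.681ms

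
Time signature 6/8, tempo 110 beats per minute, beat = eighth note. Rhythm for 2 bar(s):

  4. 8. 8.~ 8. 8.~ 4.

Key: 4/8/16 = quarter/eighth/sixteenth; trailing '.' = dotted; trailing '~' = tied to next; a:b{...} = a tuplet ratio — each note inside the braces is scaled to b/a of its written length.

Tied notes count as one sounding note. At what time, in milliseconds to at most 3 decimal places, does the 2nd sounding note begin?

1. 0.0ms @ 0 + 1636.364ms (3)
2. 1636.364ms @ 3 + 818.182ms (3/2)
3. 2454.545ms @ 9/2 + 1636.364ms (3)
4. 4090.909ms @ 15/2 + 2454.545ms (9/2)

note 2 onset = 3b = 1636.364ms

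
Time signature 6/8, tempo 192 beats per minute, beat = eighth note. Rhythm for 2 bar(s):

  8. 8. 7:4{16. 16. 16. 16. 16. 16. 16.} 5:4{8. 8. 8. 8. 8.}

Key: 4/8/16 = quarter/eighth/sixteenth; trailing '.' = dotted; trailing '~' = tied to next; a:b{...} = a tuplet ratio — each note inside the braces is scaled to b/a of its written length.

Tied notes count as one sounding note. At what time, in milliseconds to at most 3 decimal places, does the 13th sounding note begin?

1. 0.0ms @ 0 + 468.75ms (3/2)
2. 468.75ms @ 3/2 + 468.75ms (3/2)
3. 937.5ms @ 3 + 133.929ms (3/7)
4. 1071.429ms @ 24/7 + 133.929ms (3/7)
5. 1205.357ms @ 27/7 + 133.929ms (3/7)
6. 1339.286ms @ 30/7 + 133.929ms (3/7)
7. 1473.214ms @ 33/7 + 133.929ms (3/7)
8. 1607.143ms @ 36/7 + 133.929ms (3/7)
9. 1741.071ms @ 39/7 + 133.929ms (3/7)
10. 1875.0ms @ 6 + 375.0ms (6/5)
11. 2250.0ms @ 36/5 + 375.0ms (6/5)
12. 2625.0ms @ 42/5 + 375.0ms (6/5)
13. 3000.0ms @ 48/5 + 375.0ms (6/5)
14. 3375.0ms @ 54/5 + 375.0ms (6/5)

note 13 onset = 48/5b = 3000.0ms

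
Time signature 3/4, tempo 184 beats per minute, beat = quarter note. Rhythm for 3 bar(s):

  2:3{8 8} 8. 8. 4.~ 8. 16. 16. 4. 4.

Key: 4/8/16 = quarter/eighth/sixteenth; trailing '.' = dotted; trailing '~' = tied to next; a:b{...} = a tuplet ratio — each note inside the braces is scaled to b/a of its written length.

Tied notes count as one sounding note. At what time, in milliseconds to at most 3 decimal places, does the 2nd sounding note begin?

note 2 onset = 3/4b = 244.565ms

1. 0.0ms @ 0 + 244.565ms (3/4)
2. 244.565ms @ 3/4 + 244.565ms (3/4)
3. 489.13ms @ 3/2 + 244.565ms (3/4)
4. 733.696ms @ 9/4 + 244.565ms (3/4)
5. 978.261ms @ 3 + 733.696ms (9/4)
6. 1711.957ms @ 21/4 + 122.283ms (3/8)
7. 1834.239ms @ 45/8 + 122.283ms (3/8)
8. 1956.522ms @ 6 + 489.13ms (3/2)
9. 2445.652ms @ 15/2 + 489.13ms (3/2)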